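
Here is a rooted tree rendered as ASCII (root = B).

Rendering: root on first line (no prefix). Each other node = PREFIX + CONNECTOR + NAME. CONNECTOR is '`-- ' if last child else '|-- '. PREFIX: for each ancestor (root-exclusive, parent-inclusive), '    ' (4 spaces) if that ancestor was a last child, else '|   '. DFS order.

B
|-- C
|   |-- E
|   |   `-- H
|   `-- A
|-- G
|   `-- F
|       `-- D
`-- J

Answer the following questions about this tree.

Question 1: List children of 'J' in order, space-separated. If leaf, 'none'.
Node J's children (from adjacency): (leaf)

Answer: none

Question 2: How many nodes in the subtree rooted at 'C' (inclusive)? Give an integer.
Answer: 4

Derivation:
Subtree rooted at C contains: A, C, E, H
Count = 4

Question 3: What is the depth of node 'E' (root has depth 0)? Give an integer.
Path from root to E: B -> C -> E
Depth = number of edges = 2

Answer: 2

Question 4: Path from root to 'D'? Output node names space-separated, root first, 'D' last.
Answer: B G F D

Derivation:
Walk down from root: B -> G -> F -> D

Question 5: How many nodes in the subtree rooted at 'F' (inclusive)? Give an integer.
Answer: 2

Derivation:
Subtree rooted at F contains: D, F
Count = 2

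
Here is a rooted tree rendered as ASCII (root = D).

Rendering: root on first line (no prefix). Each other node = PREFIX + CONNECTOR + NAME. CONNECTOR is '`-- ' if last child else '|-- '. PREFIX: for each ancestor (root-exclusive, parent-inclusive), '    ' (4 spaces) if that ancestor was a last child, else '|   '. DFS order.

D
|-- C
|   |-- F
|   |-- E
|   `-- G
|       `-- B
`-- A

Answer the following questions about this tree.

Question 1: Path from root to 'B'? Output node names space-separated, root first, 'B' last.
Answer: D C G B

Derivation:
Walk down from root: D -> C -> G -> B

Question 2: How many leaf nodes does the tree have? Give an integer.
Answer: 4

Derivation:
Leaves (nodes with no children): A, B, E, F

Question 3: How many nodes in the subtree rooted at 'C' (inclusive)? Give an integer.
Answer: 5

Derivation:
Subtree rooted at C contains: B, C, E, F, G
Count = 5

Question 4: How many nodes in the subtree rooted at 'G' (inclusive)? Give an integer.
Answer: 2

Derivation:
Subtree rooted at G contains: B, G
Count = 2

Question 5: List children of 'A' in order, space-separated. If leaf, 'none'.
Answer: none

Derivation:
Node A's children (from adjacency): (leaf)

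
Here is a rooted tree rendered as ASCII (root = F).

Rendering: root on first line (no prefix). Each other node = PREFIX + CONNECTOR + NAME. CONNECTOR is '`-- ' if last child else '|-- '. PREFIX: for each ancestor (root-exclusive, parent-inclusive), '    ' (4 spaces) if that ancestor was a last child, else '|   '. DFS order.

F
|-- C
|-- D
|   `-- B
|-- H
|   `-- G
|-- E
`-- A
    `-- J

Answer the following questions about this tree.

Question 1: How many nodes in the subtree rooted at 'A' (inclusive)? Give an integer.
Subtree rooted at A contains: A, J
Count = 2

Answer: 2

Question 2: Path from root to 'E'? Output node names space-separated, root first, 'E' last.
Walk down from root: F -> E

Answer: F E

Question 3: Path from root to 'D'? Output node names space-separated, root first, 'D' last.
Answer: F D

Derivation:
Walk down from root: F -> D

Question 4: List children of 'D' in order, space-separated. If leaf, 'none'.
Answer: B

Derivation:
Node D's children (from adjacency): B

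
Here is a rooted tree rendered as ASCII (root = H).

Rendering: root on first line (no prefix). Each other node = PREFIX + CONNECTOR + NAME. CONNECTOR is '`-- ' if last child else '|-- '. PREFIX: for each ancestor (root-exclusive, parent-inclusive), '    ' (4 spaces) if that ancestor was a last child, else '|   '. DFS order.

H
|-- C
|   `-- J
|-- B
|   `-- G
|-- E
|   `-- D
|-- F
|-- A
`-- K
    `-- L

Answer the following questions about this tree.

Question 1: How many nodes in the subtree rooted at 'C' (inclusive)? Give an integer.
Subtree rooted at C contains: C, J
Count = 2

Answer: 2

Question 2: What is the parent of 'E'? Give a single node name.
Answer: H

Derivation:
Scan adjacency: E appears as child of H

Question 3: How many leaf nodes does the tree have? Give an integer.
Answer: 6

Derivation:
Leaves (nodes with no children): A, D, F, G, J, L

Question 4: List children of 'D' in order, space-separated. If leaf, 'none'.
Node D's children (from adjacency): (leaf)

Answer: none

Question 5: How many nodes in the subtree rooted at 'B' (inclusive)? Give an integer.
Subtree rooted at B contains: B, G
Count = 2

Answer: 2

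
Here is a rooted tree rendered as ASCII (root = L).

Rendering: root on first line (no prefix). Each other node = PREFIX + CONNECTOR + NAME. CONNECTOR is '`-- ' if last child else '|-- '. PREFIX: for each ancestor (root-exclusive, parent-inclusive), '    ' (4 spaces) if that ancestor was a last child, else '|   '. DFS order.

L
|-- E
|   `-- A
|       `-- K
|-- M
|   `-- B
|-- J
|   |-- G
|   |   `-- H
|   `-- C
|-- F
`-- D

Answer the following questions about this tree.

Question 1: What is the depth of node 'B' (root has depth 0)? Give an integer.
Path from root to B: L -> M -> B
Depth = number of edges = 2

Answer: 2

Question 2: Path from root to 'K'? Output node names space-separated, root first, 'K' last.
Answer: L E A K

Derivation:
Walk down from root: L -> E -> A -> K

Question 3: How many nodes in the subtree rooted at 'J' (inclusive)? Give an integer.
Subtree rooted at J contains: C, G, H, J
Count = 4

Answer: 4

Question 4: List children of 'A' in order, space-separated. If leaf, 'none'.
Node A's children (from adjacency): K

Answer: K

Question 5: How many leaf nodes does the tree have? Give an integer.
Leaves (nodes with no children): B, C, D, F, H, K

Answer: 6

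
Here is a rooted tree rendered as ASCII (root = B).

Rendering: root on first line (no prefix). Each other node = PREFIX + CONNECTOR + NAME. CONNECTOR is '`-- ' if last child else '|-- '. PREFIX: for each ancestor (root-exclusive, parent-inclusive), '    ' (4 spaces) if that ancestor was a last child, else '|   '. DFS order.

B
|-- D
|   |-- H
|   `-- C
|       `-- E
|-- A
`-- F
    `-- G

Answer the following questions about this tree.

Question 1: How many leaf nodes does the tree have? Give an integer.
Leaves (nodes with no children): A, E, G, H

Answer: 4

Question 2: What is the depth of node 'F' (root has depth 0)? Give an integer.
Path from root to F: B -> F
Depth = number of edges = 1

Answer: 1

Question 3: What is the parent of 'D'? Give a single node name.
Scan adjacency: D appears as child of B

Answer: B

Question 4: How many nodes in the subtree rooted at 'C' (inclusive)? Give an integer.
Answer: 2

Derivation:
Subtree rooted at C contains: C, E
Count = 2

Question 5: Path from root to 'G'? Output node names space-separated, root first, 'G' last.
Walk down from root: B -> F -> G

Answer: B F G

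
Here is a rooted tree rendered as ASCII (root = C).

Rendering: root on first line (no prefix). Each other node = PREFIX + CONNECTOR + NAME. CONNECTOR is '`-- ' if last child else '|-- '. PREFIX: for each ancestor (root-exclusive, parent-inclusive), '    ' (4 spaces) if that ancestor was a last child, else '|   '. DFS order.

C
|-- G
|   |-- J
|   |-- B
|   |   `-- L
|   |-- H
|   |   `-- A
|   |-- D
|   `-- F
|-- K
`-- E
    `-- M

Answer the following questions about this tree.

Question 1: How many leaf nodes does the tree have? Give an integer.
Leaves (nodes with no children): A, D, F, J, K, L, M

Answer: 7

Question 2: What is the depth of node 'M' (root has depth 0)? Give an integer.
Path from root to M: C -> E -> M
Depth = number of edges = 2

Answer: 2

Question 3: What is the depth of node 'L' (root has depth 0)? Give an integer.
Answer: 3

Derivation:
Path from root to L: C -> G -> B -> L
Depth = number of edges = 3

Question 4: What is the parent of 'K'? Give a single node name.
Answer: C

Derivation:
Scan adjacency: K appears as child of C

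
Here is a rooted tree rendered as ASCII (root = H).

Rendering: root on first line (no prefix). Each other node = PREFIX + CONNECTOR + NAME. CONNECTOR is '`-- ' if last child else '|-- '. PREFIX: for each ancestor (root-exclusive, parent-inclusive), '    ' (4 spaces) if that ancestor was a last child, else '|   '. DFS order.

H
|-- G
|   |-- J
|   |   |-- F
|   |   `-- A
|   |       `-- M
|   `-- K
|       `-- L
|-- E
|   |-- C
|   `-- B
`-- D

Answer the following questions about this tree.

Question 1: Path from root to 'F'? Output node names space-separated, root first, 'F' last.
Answer: H G J F

Derivation:
Walk down from root: H -> G -> J -> F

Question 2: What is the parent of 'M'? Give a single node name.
Scan adjacency: M appears as child of A

Answer: A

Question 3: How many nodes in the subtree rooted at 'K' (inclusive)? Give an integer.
Answer: 2

Derivation:
Subtree rooted at K contains: K, L
Count = 2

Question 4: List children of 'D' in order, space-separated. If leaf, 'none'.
Node D's children (from adjacency): (leaf)

Answer: none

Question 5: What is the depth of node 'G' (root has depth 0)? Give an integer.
Path from root to G: H -> G
Depth = number of edges = 1

Answer: 1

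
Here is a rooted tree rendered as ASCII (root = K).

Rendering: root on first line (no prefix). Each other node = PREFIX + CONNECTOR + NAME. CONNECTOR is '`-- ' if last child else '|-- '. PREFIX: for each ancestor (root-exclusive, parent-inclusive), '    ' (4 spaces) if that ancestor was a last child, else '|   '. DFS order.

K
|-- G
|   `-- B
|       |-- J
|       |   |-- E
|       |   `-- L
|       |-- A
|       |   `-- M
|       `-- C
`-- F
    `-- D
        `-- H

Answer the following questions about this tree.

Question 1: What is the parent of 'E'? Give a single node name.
Scan adjacency: E appears as child of J

Answer: J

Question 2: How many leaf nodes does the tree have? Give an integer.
Answer: 5

Derivation:
Leaves (nodes with no children): C, E, H, L, M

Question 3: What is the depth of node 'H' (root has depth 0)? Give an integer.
Answer: 3

Derivation:
Path from root to H: K -> F -> D -> H
Depth = number of edges = 3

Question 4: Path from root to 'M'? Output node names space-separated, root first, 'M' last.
Walk down from root: K -> G -> B -> A -> M

Answer: K G B A M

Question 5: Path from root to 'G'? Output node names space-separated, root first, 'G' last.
Walk down from root: K -> G

Answer: K G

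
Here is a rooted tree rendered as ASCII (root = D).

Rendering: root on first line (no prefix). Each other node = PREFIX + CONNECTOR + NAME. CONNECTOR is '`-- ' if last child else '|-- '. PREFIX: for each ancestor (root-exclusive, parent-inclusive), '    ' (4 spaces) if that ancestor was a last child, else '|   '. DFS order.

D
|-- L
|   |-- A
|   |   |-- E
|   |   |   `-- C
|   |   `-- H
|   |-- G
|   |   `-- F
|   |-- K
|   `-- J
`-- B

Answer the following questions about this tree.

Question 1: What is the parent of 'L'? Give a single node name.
Scan adjacency: L appears as child of D

Answer: D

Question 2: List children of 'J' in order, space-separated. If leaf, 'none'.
Answer: none

Derivation:
Node J's children (from adjacency): (leaf)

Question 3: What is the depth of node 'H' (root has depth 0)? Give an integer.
Path from root to H: D -> L -> A -> H
Depth = number of edges = 3

Answer: 3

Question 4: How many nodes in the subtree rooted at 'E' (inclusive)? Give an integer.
Subtree rooted at E contains: C, E
Count = 2

Answer: 2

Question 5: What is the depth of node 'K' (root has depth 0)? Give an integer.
Path from root to K: D -> L -> K
Depth = number of edges = 2

Answer: 2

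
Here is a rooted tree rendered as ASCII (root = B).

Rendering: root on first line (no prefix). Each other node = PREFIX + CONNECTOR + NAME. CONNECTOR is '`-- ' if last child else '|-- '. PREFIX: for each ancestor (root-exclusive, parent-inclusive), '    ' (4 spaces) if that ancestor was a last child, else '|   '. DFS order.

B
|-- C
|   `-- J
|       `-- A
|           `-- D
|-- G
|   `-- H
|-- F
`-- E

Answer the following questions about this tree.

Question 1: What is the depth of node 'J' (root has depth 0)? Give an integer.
Answer: 2

Derivation:
Path from root to J: B -> C -> J
Depth = number of edges = 2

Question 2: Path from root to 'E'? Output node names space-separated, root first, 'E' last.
Walk down from root: B -> E

Answer: B E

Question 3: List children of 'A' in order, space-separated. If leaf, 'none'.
Answer: D

Derivation:
Node A's children (from adjacency): D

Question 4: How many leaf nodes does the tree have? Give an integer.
Answer: 4

Derivation:
Leaves (nodes with no children): D, E, F, H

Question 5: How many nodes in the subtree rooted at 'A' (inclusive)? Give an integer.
Answer: 2

Derivation:
Subtree rooted at A contains: A, D
Count = 2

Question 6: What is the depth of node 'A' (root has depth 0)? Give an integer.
Path from root to A: B -> C -> J -> A
Depth = number of edges = 3

Answer: 3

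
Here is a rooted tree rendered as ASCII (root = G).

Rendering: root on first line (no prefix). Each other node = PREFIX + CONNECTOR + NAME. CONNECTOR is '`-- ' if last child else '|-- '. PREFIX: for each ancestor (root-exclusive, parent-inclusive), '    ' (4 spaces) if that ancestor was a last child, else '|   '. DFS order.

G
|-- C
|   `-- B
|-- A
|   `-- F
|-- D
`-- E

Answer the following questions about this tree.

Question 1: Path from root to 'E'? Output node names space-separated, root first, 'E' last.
Walk down from root: G -> E

Answer: G E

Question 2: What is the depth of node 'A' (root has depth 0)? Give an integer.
Path from root to A: G -> A
Depth = number of edges = 1

Answer: 1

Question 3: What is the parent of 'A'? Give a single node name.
Answer: G

Derivation:
Scan adjacency: A appears as child of G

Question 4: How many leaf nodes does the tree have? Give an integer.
Leaves (nodes with no children): B, D, E, F

Answer: 4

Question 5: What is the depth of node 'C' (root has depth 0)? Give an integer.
Path from root to C: G -> C
Depth = number of edges = 1

Answer: 1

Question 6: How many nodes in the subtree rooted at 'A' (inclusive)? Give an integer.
Answer: 2

Derivation:
Subtree rooted at A contains: A, F
Count = 2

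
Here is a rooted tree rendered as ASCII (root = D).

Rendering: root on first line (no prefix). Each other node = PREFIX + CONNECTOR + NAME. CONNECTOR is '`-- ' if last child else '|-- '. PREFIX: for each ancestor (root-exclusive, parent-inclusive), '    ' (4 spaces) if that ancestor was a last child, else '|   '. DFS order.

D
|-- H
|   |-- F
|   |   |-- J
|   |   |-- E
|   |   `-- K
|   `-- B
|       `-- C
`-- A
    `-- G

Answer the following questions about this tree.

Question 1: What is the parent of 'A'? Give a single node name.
Scan adjacency: A appears as child of D

Answer: D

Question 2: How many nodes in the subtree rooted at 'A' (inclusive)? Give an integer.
Subtree rooted at A contains: A, G
Count = 2

Answer: 2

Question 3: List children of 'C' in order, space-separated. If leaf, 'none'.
Answer: none

Derivation:
Node C's children (from adjacency): (leaf)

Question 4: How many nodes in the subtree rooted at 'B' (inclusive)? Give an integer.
Subtree rooted at B contains: B, C
Count = 2

Answer: 2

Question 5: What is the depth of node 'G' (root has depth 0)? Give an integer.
Path from root to G: D -> A -> G
Depth = number of edges = 2

Answer: 2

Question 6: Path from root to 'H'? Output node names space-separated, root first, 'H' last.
Walk down from root: D -> H

Answer: D H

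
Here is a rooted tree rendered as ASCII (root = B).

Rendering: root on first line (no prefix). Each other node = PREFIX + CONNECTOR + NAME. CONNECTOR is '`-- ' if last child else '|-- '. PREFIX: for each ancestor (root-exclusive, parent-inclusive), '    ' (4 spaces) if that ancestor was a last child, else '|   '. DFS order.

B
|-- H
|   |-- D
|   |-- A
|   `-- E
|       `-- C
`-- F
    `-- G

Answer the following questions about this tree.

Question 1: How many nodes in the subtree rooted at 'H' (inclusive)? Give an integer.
Subtree rooted at H contains: A, C, D, E, H
Count = 5

Answer: 5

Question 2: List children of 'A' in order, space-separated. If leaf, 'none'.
Node A's children (from adjacency): (leaf)

Answer: none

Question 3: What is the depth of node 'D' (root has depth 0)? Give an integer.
Answer: 2

Derivation:
Path from root to D: B -> H -> D
Depth = number of edges = 2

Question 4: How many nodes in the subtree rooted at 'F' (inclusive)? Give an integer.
Subtree rooted at F contains: F, G
Count = 2

Answer: 2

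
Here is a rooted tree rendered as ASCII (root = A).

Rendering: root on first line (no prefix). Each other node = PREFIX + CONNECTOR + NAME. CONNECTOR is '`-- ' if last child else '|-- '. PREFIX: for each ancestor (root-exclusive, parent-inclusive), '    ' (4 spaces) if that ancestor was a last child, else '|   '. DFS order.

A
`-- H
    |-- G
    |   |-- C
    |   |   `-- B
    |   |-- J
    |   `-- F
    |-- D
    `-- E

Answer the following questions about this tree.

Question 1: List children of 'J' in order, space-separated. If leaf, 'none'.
Node J's children (from adjacency): (leaf)

Answer: none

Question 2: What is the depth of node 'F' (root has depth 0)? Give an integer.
Path from root to F: A -> H -> G -> F
Depth = number of edges = 3

Answer: 3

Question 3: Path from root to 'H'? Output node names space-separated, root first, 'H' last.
Answer: A H

Derivation:
Walk down from root: A -> H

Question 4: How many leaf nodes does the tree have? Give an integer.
Leaves (nodes with no children): B, D, E, F, J

Answer: 5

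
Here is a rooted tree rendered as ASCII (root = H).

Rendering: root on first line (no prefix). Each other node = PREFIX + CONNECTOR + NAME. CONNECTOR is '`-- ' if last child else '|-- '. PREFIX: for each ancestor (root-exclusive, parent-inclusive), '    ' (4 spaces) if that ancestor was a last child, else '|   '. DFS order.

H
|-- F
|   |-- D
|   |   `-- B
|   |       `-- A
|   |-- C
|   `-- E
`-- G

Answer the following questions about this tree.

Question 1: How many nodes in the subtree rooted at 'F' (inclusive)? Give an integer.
Answer: 6

Derivation:
Subtree rooted at F contains: A, B, C, D, E, F
Count = 6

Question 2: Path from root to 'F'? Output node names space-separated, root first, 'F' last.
Walk down from root: H -> F

Answer: H F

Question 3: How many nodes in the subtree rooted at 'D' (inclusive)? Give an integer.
Subtree rooted at D contains: A, B, D
Count = 3

Answer: 3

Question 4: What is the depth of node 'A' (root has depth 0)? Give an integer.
Path from root to A: H -> F -> D -> B -> A
Depth = number of edges = 4

Answer: 4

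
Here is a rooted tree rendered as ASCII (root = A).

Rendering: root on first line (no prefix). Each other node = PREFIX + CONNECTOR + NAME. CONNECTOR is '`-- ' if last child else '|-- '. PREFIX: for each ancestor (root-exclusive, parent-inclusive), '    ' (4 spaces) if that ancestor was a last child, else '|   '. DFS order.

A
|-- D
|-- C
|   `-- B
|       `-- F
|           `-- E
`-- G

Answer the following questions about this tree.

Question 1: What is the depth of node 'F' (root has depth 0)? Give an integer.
Answer: 3

Derivation:
Path from root to F: A -> C -> B -> F
Depth = number of edges = 3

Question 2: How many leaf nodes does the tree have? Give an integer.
Leaves (nodes with no children): D, E, G

Answer: 3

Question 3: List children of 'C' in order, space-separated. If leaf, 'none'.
Answer: B

Derivation:
Node C's children (from adjacency): B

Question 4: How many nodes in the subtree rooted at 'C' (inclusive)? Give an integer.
Answer: 4

Derivation:
Subtree rooted at C contains: B, C, E, F
Count = 4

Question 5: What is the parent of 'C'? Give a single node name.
Scan adjacency: C appears as child of A

Answer: A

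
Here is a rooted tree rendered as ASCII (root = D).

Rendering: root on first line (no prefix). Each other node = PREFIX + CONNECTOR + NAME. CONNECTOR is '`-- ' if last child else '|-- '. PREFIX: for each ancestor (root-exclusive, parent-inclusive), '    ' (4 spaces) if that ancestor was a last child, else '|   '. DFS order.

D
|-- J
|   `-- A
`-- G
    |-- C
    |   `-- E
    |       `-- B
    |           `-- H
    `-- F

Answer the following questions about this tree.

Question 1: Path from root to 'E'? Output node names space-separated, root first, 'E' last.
Answer: D G C E

Derivation:
Walk down from root: D -> G -> C -> E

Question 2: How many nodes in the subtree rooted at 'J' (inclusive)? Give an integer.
Subtree rooted at J contains: A, J
Count = 2

Answer: 2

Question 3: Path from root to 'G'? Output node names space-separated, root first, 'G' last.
Walk down from root: D -> G

Answer: D G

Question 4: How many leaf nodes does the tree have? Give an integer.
Answer: 3

Derivation:
Leaves (nodes with no children): A, F, H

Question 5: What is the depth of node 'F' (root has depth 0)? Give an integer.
Path from root to F: D -> G -> F
Depth = number of edges = 2

Answer: 2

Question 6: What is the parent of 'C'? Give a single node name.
Answer: G

Derivation:
Scan adjacency: C appears as child of G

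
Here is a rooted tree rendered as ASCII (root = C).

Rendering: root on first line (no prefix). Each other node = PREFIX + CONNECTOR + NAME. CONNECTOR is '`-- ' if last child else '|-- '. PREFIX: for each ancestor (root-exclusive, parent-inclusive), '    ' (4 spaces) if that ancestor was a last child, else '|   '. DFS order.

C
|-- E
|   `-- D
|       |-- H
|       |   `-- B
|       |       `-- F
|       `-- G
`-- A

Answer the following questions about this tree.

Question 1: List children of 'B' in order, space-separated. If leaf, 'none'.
Node B's children (from adjacency): F

Answer: F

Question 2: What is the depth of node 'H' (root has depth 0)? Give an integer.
Answer: 3

Derivation:
Path from root to H: C -> E -> D -> H
Depth = number of edges = 3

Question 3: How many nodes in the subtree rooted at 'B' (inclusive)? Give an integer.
Subtree rooted at B contains: B, F
Count = 2

Answer: 2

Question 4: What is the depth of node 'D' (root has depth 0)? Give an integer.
Path from root to D: C -> E -> D
Depth = number of edges = 2

Answer: 2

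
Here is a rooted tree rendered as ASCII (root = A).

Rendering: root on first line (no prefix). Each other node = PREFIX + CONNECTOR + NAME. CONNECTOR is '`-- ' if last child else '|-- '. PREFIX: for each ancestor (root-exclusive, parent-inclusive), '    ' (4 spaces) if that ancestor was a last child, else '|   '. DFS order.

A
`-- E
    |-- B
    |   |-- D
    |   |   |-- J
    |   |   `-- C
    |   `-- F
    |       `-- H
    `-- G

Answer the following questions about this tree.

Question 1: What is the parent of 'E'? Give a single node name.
Answer: A

Derivation:
Scan adjacency: E appears as child of A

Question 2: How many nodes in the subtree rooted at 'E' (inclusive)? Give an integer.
Subtree rooted at E contains: B, C, D, E, F, G, H, J
Count = 8

Answer: 8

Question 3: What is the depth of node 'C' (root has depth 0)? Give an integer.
Answer: 4

Derivation:
Path from root to C: A -> E -> B -> D -> C
Depth = number of edges = 4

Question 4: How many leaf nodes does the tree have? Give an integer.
Answer: 4

Derivation:
Leaves (nodes with no children): C, G, H, J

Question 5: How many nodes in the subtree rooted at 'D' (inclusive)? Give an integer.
Answer: 3

Derivation:
Subtree rooted at D contains: C, D, J
Count = 3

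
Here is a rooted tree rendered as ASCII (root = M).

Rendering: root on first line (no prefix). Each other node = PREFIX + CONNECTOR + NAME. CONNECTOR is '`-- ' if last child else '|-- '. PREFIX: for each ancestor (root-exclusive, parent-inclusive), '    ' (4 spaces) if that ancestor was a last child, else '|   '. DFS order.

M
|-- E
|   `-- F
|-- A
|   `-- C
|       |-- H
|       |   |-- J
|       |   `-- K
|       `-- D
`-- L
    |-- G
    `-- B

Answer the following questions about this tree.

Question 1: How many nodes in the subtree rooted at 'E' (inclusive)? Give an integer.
Answer: 2

Derivation:
Subtree rooted at E contains: E, F
Count = 2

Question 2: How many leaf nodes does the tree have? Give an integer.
Answer: 6

Derivation:
Leaves (nodes with no children): B, D, F, G, J, K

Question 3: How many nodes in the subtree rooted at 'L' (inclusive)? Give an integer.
Answer: 3

Derivation:
Subtree rooted at L contains: B, G, L
Count = 3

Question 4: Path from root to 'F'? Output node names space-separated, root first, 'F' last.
Answer: M E F

Derivation:
Walk down from root: M -> E -> F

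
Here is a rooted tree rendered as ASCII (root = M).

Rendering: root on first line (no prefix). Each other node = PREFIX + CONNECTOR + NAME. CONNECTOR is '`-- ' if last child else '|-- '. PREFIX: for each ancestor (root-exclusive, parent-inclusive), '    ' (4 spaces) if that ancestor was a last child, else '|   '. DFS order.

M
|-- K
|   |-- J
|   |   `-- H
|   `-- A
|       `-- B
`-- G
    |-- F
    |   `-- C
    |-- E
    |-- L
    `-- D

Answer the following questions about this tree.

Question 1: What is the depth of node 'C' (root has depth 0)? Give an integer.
Path from root to C: M -> G -> F -> C
Depth = number of edges = 3

Answer: 3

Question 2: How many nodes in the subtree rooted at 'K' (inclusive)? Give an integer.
Subtree rooted at K contains: A, B, H, J, K
Count = 5

Answer: 5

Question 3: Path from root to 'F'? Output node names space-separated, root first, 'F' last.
Answer: M G F

Derivation:
Walk down from root: M -> G -> F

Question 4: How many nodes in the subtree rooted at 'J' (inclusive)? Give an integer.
Answer: 2

Derivation:
Subtree rooted at J contains: H, J
Count = 2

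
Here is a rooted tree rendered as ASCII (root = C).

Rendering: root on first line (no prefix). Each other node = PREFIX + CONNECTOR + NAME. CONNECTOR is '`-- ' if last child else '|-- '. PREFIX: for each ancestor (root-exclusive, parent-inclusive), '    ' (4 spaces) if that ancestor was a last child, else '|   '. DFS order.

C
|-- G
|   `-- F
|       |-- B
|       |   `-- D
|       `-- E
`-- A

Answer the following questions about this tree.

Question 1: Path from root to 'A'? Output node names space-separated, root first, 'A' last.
Answer: C A

Derivation:
Walk down from root: C -> A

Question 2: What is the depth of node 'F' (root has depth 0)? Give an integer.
Path from root to F: C -> G -> F
Depth = number of edges = 2

Answer: 2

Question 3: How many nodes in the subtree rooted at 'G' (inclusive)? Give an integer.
Subtree rooted at G contains: B, D, E, F, G
Count = 5

Answer: 5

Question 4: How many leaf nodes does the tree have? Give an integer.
Leaves (nodes with no children): A, D, E

Answer: 3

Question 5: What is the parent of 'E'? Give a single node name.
Scan adjacency: E appears as child of F

Answer: F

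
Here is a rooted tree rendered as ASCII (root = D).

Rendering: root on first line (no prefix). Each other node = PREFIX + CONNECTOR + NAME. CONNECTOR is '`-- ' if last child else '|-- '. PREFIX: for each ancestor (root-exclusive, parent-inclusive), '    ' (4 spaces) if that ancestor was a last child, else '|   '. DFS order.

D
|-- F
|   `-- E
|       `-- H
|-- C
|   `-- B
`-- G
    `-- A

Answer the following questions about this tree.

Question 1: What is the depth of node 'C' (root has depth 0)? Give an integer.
Answer: 1

Derivation:
Path from root to C: D -> C
Depth = number of edges = 1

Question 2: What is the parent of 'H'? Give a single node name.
Answer: E

Derivation:
Scan adjacency: H appears as child of E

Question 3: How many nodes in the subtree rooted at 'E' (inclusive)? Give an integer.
Answer: 2

Derivation:
Subtree rooted at E contains: E, H
Count = 2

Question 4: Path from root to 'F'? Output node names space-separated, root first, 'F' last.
Answer: D F

Derivation:
Walk down from root: D -> F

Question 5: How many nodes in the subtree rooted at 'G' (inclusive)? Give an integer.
Answer: 2

Derivation:
Subtree rooted at G contains: A, G
Count = 2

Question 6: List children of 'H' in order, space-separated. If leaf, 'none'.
Answer: none

Derivation:
Node H's children (from adjacency): (leaf)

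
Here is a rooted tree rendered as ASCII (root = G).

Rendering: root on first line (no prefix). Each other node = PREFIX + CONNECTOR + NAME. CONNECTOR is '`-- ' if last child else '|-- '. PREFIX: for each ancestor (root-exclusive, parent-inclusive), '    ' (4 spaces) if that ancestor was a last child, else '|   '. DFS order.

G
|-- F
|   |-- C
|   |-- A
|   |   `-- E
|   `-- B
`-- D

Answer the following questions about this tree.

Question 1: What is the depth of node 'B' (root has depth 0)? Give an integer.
Answer: 2

Derivation:
Path from root to B: G -> F -> B
Depth = number of edges = 2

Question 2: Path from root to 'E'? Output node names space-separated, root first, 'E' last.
Answer: G F A E

Derivation:
Walk down from root: G -> F -> A -> E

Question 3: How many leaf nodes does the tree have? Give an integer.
Leaves (nodes with no children): B, C, D, E

Answer: 4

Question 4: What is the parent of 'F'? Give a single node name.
Scan adjacency: F appears as child of G

Answer: G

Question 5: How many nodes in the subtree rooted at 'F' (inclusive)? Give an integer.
Answer: 5

Derivation:
Subtree rooted at F contains: A, B, C, E, F
Count = 5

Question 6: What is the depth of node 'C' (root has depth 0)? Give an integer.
Path from root to C: G -> F -> C
Depth = number of edges = 2

Answer: 2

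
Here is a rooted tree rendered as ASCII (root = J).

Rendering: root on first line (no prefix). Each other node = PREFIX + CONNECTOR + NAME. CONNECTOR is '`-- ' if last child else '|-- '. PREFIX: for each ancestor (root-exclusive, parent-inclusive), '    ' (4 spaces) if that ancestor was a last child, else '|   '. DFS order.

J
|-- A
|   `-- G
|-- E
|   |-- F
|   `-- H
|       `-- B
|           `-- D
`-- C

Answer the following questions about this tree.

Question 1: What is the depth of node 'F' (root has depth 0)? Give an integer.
Path from root to F: J -> E -> F
Depth = number of edges = 2

Answer: 2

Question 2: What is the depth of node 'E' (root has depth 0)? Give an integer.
Answer: 1

Derivation:
Path from root to E: J -> E
Depth = number of edges = 1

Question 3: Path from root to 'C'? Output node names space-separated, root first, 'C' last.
Walk down from root: J -> C

Answer: J C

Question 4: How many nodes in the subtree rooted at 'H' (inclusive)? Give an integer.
Answer: 3

Derivation:
Subtree rooted at H contains: B, D, H
Count = 3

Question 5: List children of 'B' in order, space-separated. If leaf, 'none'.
Answer: D

Derivation:
Node B's children (from adjacency): D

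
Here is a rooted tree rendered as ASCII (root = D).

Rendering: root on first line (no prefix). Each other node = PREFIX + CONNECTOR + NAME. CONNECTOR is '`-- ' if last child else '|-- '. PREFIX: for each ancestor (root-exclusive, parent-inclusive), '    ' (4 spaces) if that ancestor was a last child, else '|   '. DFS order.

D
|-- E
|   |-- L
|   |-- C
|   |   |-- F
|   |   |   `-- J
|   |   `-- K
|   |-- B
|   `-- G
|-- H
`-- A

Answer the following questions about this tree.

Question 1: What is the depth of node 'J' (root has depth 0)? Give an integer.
Answer: 4

Derivation:
Path from root to J: D -> E -> C -> F -> J
Depth = number of edges = 4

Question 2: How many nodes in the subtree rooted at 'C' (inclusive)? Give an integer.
Answer: 4

Derivation:
Subtree rooted at C contains: C, F, J, K
Count = 4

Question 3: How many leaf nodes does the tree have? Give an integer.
Answer: 7

Derivation:
Leaves (nodes with no children): A, B, G, H, J, K, L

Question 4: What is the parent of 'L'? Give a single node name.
Answer: E

Derivation:
Scan adjacency: L appears as child of E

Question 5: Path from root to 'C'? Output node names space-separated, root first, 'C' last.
Walk down from root: D -> E -> C

Answer: D E C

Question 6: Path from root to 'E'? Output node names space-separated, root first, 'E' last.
Answer: D E

Derivation:
Walk down from root: D -> E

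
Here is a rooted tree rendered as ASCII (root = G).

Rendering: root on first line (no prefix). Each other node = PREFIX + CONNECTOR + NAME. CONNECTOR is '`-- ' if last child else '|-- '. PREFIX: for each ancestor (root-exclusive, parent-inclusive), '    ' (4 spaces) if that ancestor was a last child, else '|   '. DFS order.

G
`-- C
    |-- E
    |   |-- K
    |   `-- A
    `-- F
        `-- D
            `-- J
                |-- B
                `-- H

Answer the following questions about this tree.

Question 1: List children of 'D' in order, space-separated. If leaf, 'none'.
Node D's children (from adjacency): J

Answer: J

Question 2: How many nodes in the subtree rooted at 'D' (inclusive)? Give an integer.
Answer: 4

Derivation:
Subtree rooted at D contains: B, D, H, J
Count = 4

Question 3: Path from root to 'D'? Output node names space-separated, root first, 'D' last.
Walk down from root: G -> C -> F -> D

Answer: G C F D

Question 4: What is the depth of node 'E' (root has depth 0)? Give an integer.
Path from root to E: G -> C -> E
Depth = number of edges = 2

Answer: 2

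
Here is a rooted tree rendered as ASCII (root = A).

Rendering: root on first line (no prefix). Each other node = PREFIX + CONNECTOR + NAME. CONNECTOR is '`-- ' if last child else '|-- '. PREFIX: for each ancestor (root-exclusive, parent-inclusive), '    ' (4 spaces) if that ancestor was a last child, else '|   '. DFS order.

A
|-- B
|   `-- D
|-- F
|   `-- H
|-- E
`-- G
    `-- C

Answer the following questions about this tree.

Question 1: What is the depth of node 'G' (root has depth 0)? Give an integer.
Path from root to G: A -> G
Depth = number of edges = 1

Answer: 1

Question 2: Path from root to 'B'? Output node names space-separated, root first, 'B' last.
Answer: A B

Derivation:
Walk down from root: A -> B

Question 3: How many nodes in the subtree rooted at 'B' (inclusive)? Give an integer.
Subtree rooted at B contains: B, D
Count = 2

Answer: 2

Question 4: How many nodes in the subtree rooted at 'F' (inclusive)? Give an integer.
Subtree rooted at F contains: F, H
Count = 2

Answer: 2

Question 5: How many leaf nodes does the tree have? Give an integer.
Answer: 4

Derivation:
Leaves (nodes with no children): C, D, E, H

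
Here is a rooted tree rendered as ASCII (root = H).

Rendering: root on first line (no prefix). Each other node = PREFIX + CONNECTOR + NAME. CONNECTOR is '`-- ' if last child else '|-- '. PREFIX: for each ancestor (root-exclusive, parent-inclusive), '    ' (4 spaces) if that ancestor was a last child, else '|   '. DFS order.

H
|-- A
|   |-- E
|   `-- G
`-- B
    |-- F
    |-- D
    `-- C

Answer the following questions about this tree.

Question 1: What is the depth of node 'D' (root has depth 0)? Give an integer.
Path from root to D: H -> B -> D
Depth = number of edges = 2

Answer: 2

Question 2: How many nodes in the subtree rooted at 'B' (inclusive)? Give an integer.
Answer: 4

Derivation:
Subtree rooted at B contains: B, C, D, F
Count = 4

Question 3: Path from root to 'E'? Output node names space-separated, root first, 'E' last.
Walk down from root: H -> A -> E

Answer: H A E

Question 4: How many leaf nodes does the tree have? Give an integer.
Answer: 5

Derivation:
Leaves (nodes with no children): C, D, E, F, G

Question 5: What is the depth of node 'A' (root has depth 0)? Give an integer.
Path from root to A: H -> A
Depth = number of edges = 1

Answer: 1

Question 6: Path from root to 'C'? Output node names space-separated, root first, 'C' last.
Answer: H B C

Derivation:
Walk down from root: H -> B -> C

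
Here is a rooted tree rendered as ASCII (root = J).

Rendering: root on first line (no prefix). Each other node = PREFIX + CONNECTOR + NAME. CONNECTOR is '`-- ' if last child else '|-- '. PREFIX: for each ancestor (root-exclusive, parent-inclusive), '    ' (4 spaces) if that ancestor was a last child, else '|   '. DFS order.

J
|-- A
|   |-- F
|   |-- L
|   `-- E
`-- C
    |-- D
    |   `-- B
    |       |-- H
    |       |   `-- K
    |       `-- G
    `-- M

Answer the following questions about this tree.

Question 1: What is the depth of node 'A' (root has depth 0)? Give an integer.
Path from root to A: J -> A
Depth = number of edges = 1

Answer: 1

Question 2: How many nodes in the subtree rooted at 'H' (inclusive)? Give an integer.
Answer: 2

Derivation:
Subtree rooted at H contains: H, K
Count = 2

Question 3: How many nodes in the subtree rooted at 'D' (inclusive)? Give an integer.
Subtree rooted at D contains: B, D, G, H, K
Count = 5

Answer: 5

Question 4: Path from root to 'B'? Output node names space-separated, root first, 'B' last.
Answer: J C D B

Derivation:
Walk down from root: J -> C -> D -> B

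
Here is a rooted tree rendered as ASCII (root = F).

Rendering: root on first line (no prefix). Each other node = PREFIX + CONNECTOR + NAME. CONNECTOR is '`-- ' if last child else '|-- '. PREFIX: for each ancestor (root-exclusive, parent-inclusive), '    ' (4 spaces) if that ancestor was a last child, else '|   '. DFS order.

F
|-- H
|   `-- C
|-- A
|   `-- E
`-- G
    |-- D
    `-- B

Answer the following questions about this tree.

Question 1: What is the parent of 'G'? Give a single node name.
Scan adjacency: G appears as child of F

Answer: F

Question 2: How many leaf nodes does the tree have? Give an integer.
Answer: 4

Derivation:
Leaves (nodes with no children): B, C, D, E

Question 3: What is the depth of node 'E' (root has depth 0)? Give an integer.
Answer: 2

Derivation:
Path from root to E: F -> A -> E
Depth = number of edges = 2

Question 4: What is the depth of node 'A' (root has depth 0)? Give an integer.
Answer: 1

Derivation:
Path from root to A: F -> A
Depth = number of edges = 1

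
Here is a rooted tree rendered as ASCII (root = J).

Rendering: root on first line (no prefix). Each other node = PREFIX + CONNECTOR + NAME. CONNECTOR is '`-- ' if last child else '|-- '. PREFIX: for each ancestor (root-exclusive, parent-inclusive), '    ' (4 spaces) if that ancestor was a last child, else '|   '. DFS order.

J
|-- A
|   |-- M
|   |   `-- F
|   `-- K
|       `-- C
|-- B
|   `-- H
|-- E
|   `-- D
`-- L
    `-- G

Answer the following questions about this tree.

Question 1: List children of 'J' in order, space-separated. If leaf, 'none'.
Answer: A B E L

Derivation:
Node J's children (from adjacency): A, B, E, L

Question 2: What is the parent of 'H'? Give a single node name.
Scan adjacency: H appears as child of B

Answer: B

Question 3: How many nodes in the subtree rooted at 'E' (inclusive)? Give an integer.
Answer: 2

Derivation:
Subtree rooted at E contains: D, E
Count = 2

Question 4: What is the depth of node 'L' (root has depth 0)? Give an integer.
Answer: 1

Derivation:
Path from root to L: J -> L
Depth = number of edges = 1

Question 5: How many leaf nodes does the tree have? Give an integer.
Answer: 5

Derivation:
Leaves (nodes with no children): C, D, F, G, H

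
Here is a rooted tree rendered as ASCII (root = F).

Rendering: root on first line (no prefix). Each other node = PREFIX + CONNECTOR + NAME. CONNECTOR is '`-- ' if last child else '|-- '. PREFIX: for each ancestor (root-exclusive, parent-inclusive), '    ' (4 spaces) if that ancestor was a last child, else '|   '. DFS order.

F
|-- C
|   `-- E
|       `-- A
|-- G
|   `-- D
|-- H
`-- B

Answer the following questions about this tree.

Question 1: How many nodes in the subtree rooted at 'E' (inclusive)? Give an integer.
Subtree rooted at E contains: A, E
Count = 2

Answer: 2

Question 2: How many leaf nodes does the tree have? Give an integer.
Leaves (nodes with no children): A, B, D, H

Answer: 4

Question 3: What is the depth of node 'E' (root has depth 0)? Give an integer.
Path from root to E: F -> C -> E
Depth = number of edges = 2

Answer: 2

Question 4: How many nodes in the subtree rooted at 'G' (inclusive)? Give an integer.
Subtree rooted at G contains: D, G
Count = 2

Answer: 2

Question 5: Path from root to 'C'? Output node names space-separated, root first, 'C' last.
Answer: F C

Derivation:
Walk down from root: F -> C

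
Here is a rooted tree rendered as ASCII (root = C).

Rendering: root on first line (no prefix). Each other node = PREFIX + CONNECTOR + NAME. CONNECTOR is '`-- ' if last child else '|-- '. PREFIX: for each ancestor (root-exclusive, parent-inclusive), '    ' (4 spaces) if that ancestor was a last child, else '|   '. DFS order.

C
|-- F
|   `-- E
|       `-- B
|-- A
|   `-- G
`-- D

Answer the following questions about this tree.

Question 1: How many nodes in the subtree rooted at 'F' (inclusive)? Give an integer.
Subtree rooted at F contains: B, E, F
Count = 3

Answer: 3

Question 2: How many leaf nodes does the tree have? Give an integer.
Answer: 3

Derivation:
Leaves (nodes with no children): B, D, G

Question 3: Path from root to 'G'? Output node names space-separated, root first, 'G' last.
Walk down from root: C -> A -> G

Answer: C A G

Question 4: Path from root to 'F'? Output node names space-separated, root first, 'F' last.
Answer: C F

Derivation:
Walk down from root: C -> F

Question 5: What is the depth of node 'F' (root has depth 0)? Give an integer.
Path from root to F: C -> F
Depth = number of edges = 1

Answer: 1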